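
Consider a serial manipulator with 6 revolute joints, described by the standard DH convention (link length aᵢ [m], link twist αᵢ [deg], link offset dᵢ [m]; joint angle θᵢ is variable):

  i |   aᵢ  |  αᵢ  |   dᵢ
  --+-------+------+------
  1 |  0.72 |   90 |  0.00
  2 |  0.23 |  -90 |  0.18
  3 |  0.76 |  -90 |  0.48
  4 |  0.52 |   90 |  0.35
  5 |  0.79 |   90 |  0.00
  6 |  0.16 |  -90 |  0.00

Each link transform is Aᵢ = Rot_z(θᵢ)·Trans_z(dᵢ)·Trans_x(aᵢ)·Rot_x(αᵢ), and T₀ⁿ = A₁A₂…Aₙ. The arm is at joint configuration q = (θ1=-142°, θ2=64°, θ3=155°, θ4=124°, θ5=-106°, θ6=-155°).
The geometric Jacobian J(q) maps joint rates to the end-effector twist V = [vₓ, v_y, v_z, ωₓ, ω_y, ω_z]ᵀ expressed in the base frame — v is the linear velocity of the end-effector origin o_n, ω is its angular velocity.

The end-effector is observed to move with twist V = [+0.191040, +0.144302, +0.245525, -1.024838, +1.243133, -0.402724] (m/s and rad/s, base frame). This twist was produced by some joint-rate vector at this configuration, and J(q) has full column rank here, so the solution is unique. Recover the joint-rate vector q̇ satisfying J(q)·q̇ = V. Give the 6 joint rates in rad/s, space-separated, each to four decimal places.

o_n = [-0.1868, -0.5029, -0.0056]
J₁: ẑ×o_n = [0.5029, -0.1868, 0.0000], ω = ẑ
J2: z=[-0.6157, 0.7880, 0.0000] o=[-0.5674, -0.4433, 0.0000] → [-0.0044, -0.0035, -0.2632, -0.6157, 0.7880, 0.0000]
J3: z=[0.7083, 0.5534, 0.4384] o=[-0.7576, -0.3635, 0.2067] → [-0.0564, 0.4007, -0.4146, 0.7083, 0.5534, 0.4384]
J4: z=[-0.4120, 0.8282, -0.3798] o=[0.0180, -0.1651, -0.2019] → [0.0343, 0.1587, 0.3088, -0.4120, 0.8282, -0.3798]
J5: z=[0.0792, -0.3827, -0.9205] o=[-0.5982, -0.0881, -0.2870] → [-0.4896, -0.4010, 0.1246, 0.0792, -0.3827, -0.9205]
J6: z=[0.7590, 0.6217, -0.1932] o=[-0.0877, -0.6279, -0.0186] → [0.0322, 0.0093, 0.1564, 0.7590, 0.6217, -0.1932]
q̇ = J⁺·V = [-0.3710, 0.8130, -0.6940, 0.6270, -0.6310, 0.3630]

-0.3710 0.8130 -0.6940 0.6270 -0.6310 0.3630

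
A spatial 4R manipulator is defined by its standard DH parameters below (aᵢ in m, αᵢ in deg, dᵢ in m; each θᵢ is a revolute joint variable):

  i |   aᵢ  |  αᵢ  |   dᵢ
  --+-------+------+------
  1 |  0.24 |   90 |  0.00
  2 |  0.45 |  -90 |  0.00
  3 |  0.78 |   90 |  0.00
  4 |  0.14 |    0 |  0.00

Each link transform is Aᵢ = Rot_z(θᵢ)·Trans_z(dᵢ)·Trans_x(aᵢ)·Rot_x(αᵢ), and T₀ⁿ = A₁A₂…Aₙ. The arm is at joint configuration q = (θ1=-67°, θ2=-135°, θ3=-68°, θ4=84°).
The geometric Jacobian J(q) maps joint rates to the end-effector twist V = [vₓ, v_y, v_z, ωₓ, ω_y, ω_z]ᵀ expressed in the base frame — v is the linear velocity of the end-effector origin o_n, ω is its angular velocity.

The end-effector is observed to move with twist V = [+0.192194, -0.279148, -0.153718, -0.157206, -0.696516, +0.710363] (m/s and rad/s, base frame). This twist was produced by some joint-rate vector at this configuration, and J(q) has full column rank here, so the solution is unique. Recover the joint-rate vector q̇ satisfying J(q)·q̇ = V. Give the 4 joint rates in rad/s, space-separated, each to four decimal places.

0.4050 0.1640 0.1940 0.6750

o_n = [-0.7525, -0.1128, -0.6271]
J₁: ẑ×o_n = [0.1128, -0.7525, 0.0000], ω = ẑ
J2: z=[-0.9205, -0.3907, 0.0000] o=[0.0938, -0.2209, 0.0000] → [0.2450, -0.5773, -0.4302, -0.9205, -0.3907, 0.0000]
J3: z=[0.2763, -0.6509, -0.7071] o=[-0.0306, 0.0720, -0.3182] → [0.0704, 0.5959, -0.5210, 0.2763, -0.6509, -0.7071]
J4: z=[-0.0887, -0.7499, 0.6556] o=[-0.7770, -0.0204, -0.5248] → [0.1373, 0.0070, 0.0265, -0.0887, -0.7499, 0.6556]
q̇ = J⁺·V = [0.4050, 0.1640, 0.1940, 0.6750]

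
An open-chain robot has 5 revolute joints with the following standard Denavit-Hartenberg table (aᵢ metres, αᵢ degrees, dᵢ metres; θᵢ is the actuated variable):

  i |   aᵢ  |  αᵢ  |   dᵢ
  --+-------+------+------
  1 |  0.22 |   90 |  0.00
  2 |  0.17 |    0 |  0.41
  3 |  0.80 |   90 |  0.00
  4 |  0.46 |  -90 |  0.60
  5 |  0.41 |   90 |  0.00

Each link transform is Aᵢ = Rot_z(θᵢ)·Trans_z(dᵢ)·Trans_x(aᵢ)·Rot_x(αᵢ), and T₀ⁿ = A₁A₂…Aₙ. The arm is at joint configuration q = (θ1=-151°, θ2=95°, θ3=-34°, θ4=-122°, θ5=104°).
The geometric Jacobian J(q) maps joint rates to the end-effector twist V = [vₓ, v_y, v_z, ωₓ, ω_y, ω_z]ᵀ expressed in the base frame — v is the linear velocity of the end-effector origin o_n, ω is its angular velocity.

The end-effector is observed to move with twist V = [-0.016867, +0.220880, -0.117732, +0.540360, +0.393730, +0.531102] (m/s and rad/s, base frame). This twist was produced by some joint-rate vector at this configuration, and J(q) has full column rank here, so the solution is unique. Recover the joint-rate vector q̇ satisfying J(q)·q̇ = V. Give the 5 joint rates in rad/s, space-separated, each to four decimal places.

0.0140 -0.4230 0.5870 -0.8310 0.1540

o_n = [-0.6427, -0.2373, 0.6038]
J₁: ẑ×o_n = [0.2373, -0.6427, 0.0000], ω = ẑ
J2: z=[-0.4848, 0.8746, 0.0000] o=[-0.1924, -0.1067, 0.0000] → [0.5281, 0.2927, 0.4572, -0.4848, 0.8746, 0.0000]
J3: z=[-0.4848, 0.8746, 0.0000] o=[-0.3782, 0.2591, 0.1694] → [0.3800, 0.2106, 0.4720, -0.4848, 0.8746, 0.0000]
J4: z=[-0.7650, -0.4240, -0.4848] o=[-0.7174, 0.0711, 0.8690] → [-0.0370, -0.2391, 0.2676, -0.7650, -0.4240, -0.4848]
J5: z=[-0.1027, -0.6628, 0.7417] o=[-0.8839, -0.4672, 0.3650] → [-0.3288, 0.2035, 0.1363, -0.1027, -0.6628, 0.7417]
q̇ = J⁺·V = [0.0140, -0.4230, 0.5870, -0.8310, 0.1540]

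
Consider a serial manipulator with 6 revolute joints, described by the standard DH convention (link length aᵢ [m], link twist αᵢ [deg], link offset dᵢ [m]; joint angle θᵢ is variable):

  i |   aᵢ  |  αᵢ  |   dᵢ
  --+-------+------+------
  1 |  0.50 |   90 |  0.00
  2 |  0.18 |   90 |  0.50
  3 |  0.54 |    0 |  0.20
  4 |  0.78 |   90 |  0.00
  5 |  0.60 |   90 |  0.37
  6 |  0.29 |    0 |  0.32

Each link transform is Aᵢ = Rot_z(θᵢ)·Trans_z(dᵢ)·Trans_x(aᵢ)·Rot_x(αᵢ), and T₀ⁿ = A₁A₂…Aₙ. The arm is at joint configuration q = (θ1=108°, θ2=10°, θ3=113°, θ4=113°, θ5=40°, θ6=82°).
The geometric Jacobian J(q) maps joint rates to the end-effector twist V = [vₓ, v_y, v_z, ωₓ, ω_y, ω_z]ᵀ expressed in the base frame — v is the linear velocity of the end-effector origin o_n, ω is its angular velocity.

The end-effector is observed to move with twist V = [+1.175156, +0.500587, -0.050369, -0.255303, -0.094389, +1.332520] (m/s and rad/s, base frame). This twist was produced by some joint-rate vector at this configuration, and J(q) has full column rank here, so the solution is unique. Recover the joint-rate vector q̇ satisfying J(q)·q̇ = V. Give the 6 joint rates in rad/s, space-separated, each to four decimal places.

o_n = [0.6637, -0.7752, -0.6265]
J₁: ẑ×o_n = [0.7752, 0.6637, -0.0000], ω = ẑ
J2: z=[0.9511, 0.3090, 0.0000] o=[-0.1545, 0.4755, 0.0000] → [-0.1936, 0.5958, -1.4423, 0.9511, 0.3090, 0.0000]
J3: z=[-0.0537, 0.1651, -0.9848] o=[0.2662, 0.7986, 0.0313] → [-1.6585, -0.4267, 0.0188, -0.0537, 0.1651, -0.9848]
J4: z=[-0.0537, 0.1651, -0.9848] o=[0.7925, 0.7876, -0.2023] → [-1.6091, 0.1041, 0.1051, -0.0537, 0.1651, -0.9848]
J5: z=[0.8796, -0.4591, -0.1249] o=[0.4237, 0.1068, -0.2964] → [0.0413, 0.2603, -0.6656, 0.8796, -0.4591, -0.1249]
J6: z=[-0.2628, -0.6876, 0.6769] o=[0.5112, -0.4006, -0.7779] → [0.1494, 0.1430, 0.2033, -0.2628, -0.6876, 0.6769]
q̇ = J⁺·V = [0.3940, 0.3290, -0.3080, -0.2290, -0.5270, 0.5080]

0.3940 0.3290 -0.3080 -0.2290 -0.5270 0.5080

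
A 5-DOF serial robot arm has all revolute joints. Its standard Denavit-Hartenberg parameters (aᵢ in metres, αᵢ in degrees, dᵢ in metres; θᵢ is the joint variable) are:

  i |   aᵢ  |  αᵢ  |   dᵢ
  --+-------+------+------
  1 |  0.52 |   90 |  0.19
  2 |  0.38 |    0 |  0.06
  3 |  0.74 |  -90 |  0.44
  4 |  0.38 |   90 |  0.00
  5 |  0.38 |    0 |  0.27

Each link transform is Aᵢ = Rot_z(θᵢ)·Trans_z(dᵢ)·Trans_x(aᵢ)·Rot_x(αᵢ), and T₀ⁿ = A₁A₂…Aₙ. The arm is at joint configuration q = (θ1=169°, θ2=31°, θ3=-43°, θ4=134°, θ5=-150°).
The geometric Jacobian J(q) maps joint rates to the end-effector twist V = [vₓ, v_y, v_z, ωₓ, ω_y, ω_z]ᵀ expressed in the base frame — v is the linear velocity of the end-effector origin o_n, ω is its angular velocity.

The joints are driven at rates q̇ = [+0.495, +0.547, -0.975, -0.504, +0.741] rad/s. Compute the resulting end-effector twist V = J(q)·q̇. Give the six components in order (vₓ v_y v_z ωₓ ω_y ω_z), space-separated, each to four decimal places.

-0.0004 -0.8714 -0.4229 -0.5888 -0.8459 -0.1088

o_n = [-1.6018, 0.5923, 0.0130]
J₁: ẑ×o_n = [-0.5923, -1.6018, 0.0000], ω = ẑ
J2: z=[0.1908, 0.9816, 0.0000] o=[-0.5104, 0.0992, 0.1900] → [-0.1738, 0.0338, 1.1654, 0.1908, 0.9816, 0.0000]
J3: z=[0.1908, 0.9816, 0.0000] o=[-0.8187, 0.2203, 0.3857] → [-0.3659, 0.0711, 0.8397, 0.1908, 0.9816, 0.0000]
J4: z=[-0.2041, 0.0397, 0.9781] o=[-1.4453, 0.7903, 0.2319] → [0.1849, -0.1978, 0.0466, -0.2041, 0.0397, 0.9781]
J5: z=[-0.8232, -0.5476, -0.1496] o=[-1.2440, 0.4727, 0.2867] → [0.1678, -0.1719, -0.2945, -0.8232, -0.5476, -0.1496]
V = J·q̇ = [-0.0004, -0.8714, -0.4229, -0.5888, -0.8459, -0.1088]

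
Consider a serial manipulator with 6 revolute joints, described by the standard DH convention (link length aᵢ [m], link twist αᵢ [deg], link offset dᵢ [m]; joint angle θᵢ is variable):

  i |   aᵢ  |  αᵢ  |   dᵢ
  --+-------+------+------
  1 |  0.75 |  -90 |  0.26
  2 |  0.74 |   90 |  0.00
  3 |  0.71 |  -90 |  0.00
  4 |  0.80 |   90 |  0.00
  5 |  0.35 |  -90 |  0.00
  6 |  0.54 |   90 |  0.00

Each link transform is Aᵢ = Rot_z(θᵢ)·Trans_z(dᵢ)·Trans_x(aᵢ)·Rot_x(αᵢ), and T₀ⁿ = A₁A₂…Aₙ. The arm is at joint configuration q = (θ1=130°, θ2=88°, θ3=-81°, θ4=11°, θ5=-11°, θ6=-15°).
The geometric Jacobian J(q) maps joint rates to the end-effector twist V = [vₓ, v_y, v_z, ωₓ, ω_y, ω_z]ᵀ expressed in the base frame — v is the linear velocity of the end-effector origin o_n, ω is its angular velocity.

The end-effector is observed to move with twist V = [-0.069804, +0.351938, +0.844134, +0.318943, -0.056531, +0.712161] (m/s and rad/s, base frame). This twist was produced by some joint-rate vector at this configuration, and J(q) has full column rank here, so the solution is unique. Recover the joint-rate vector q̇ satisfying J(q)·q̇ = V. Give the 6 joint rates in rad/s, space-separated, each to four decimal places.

-0.1600 -0.1860 -0.4430 -0.0660 0.1990 -0.8220

o_n = [1.4184, 1.9792, -0.6909]
J₁: ẑ×o_n = [-1.9792, 1.4184, 0.0000], ω = ẑ
J2: z=[-0.7660, -0.6428, 0.0000] o=[-0.4821, 0.5745, 0.2600] → [0.6112, -0.7284, 0.1456, -0.7660, -0.6428, 0.0000]
J3: z=[-0.6424, 0.7656, 0.0349] o=[-0.4987, 0.5943, -0.4795] → [-0.2101, -0.0688, -2.3573, -0.6424, 0.7656, 0.0349]
J4: z=[-0.1420, -0.0741, -0.9871] o=[0.0360, 1.0480, -0.5906] → [0.9265, -1.3788, -0.0297, -0.1420, -0.0741, -0.9871]
J5: z=[-0.4869, 0.8734, 0.0044] o=[0.7255, 1.4330, -0.7187] → [0.0218, 0.0166, -0.8712, -0.4869, 0.8734, 0.0044]
J6: z=[0.0251, 0.0190, -0.9995] o=[1.0311, 1.6033, -0.7077] → [0.3760, -0.3876, 0.0020, 0.0251, 0.0190, -0.9995]
q̇ = J⁺·V = [-0.1600, -0.1860, -0.4430, -0.0660, 0.1990, -0.8220]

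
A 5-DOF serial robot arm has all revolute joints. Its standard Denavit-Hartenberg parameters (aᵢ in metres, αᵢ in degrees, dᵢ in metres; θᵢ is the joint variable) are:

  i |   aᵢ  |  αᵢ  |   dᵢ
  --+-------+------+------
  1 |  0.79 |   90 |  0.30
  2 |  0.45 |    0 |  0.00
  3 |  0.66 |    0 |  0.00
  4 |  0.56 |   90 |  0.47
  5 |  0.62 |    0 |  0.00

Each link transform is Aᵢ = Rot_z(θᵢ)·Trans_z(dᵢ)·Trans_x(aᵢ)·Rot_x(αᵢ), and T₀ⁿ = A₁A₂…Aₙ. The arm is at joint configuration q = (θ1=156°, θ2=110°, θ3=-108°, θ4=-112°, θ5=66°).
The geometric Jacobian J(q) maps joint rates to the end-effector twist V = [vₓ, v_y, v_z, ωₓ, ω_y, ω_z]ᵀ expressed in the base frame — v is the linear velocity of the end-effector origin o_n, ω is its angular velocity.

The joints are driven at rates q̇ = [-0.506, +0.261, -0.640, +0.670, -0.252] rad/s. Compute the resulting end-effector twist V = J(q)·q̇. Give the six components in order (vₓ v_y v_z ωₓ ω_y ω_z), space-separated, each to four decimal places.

o_n = [-0.5084, 1.3608, -0.0173]
J₁: ẑ×o_n = [-1.3608, -0.5084, 0.0000], ω = ẑ
J2: z=[0.4067, 0.9135, 0.0000] o=[-0.7217, 0.3213, 0.3000] → [-0.2899, 0.1291, 0.2279, 0.4067, 0.9135, 0.0000]
J3: z=[0.4067, 0.9135, 0.0000] o=[-0.5811, 0.2587, 0.7229] → [-0.6762, 0.3011, 0.3818, 0.4067, 0.9135, 0.0000]
J4: z=[0.4067, 0.9135, 0.0000] o=[-1.1837, 0.5270, 0.7459] → [-0.6972, 0.3104, -0.2778, 0.4067, 0.9135, 0.0000]
J5: z=[0.8585, -0.3822, 0.3420] o=[-0.8175, 0.8785, 0.2197] → [-0.0744, 0.3092, 0.5322, 0.8585, -0.3822, 0.3420]
V = J·q̇ = [0.5973, 0.2283, -0.5051, -0.0980, 0.3622, -0.5922]

0.5973 0.2283 -0.5051 -0.0980 0.3622 -0.5922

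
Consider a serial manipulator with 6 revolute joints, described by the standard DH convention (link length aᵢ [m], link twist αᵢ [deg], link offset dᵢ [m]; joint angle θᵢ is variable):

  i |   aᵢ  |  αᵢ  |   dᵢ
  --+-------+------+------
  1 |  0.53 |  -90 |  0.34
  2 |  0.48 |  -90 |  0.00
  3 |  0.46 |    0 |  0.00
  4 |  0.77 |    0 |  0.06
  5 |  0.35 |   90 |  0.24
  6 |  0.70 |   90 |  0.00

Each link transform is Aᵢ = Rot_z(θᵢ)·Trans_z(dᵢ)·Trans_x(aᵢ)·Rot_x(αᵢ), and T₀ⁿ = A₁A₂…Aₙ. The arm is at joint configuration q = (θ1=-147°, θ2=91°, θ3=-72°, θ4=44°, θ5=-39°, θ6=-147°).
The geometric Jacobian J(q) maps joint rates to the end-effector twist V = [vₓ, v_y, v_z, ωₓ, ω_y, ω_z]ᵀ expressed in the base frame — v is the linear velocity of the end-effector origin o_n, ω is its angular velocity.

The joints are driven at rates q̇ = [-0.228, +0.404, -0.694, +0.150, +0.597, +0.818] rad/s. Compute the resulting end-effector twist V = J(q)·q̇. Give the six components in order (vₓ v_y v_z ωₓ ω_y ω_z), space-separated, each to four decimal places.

0.2316 -0.5959 0.3572 0.4275 -0.5852 0.5258

o_n = [-0.1786, -0.8085, -0.8706]
J₁: ẑ×o_n = [0.8085, -0.1786, 0.0000], ω = ẑ
J2: z=[0.5446, -0.8387, 0.0000] o=[-0.4445, -0.2887, 0.3400] → [1.0153, 0.6594, -0.0601, 0.5446, -0.8387, 0.0000]
J3: z=[0.8385, 0.5446, 0.0175] o=[-0.4375, -0.2841, -0.1399] → [-0.3888, 0.6172, -0.5807, 0.8385, 0.5446, 0.0175]
J4: z=[0.8385, 0.5446, 0.0175] o=[-0.1971, -0.6497, -0.2821] → [-0.3177, 0.4939, -0.1432, 0.8385, 0.5446, 0.0175]
J5: z=[0.8385, 0.5446, 0.0175] o=[0.0600, -0.9137, -0.9608] → [0.0473, -0.0798, 0.2182, 0.8385, 0.5446, 0.0175]
J6: z=[0.1993, -0.3364, 0.9204] o=[0.4388, -1.0519, -1.0933] → [-0.2990, -0.6126, -0.1592, 0.1993, -0.3364, 0.9204]
V = J·q̇ = [0.2316, -0.5959, 0.3572, 0.4275, -0.5852, 0.5258]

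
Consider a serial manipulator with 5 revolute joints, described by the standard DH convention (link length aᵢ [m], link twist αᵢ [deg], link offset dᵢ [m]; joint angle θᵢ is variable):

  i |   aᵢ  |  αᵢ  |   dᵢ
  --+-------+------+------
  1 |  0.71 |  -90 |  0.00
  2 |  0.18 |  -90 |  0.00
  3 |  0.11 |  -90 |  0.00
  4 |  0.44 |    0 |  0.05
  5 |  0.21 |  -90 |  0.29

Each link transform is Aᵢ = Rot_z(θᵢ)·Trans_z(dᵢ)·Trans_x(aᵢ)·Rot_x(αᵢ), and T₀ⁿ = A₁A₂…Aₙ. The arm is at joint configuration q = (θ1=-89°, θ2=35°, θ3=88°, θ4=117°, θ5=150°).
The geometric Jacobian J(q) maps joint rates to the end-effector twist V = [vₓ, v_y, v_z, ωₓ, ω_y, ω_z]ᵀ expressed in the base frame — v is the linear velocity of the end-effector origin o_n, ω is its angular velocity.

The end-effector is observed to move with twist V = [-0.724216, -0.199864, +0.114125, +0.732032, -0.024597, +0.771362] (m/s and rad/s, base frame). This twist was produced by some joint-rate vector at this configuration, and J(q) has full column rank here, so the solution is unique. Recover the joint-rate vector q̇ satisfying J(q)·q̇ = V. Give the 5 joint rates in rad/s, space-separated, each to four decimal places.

-0.2560 0.7510 -0.8630 -0.3570 0.9160

o_n = [0.1007, -0.6792, 0.2430]
J₁: ẑ×o_n = [0.6792, 0.1007, -0.0000], ω = ẑ
J2: z=[0.9998, 0.0175, 0.0000] o=[0.0124, -0.7099, 0.0000] → [0.0042, -0.2430, 0.0292, 0.9998, 0.0175, 0.0000]
J3: z=[-0.0100, 0.5735, -0.8192] o=[0.0150, -0.8573, -0.1032] → [0.3445, -0.0668, -0.0509, -0.0100, 0.5735, -0.8192]
J4: z=[-0.0492, 0.8179, 0.5732] o=[-0.0949, -0.8624, -0.1054] → [0.1800, 0.1293, -0.1690, -0.0492, 0.8179, 0.5732]
J5: z=[-0.0492, 0.8179, 0.5732] o=[0.1061, -1.0371, 0.2484] → [-0.2096, -0.0033, -0.0132, -0.0492, 0.8179, 0.5732]
q̇ = J⁺·V = [-0.2560, 0.7510, -0.8630, -0.3570, 0.9160]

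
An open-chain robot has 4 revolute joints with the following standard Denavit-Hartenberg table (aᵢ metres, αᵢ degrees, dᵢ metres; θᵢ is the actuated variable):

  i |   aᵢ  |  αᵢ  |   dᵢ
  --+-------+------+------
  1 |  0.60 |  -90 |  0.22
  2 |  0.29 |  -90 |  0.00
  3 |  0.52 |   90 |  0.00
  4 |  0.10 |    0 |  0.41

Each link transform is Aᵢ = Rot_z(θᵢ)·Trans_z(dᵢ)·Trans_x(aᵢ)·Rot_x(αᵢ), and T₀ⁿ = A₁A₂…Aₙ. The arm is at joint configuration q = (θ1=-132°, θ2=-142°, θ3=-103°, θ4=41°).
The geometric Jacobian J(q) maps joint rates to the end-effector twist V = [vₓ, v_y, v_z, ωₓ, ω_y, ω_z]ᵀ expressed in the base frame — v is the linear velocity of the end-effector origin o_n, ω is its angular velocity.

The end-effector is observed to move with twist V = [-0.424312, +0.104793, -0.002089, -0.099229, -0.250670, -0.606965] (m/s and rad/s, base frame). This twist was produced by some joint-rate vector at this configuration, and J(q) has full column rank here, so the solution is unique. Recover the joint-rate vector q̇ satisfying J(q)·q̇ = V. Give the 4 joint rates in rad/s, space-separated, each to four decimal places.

o_n = [-0.1942, -0.9450, 0.1218]
J₁: ẑ×o_n = [0.9450, -0.1942, 0.0000], ω = ẑ
J2: z=[0.7431, -0.6691, 0.0000] o=[-0.4015, -0.4459, 0.2200] → [0.0657, 0.0730, -0.2322, 0.7431, -0.6691, 0.0000]
J3: z=[-0.4120, -0.4575, 0.7880] o=[-0.2486, -0.2761, 0.3985] → [0.6537, -0.0712, 0.3004, -0.4120, -0.4575, 0.7880]
J4: z=[-0.6809, -0.4201, -0.5999] o=[0.0663, -0.6836, 0.3265] → [-0.0708, 0.0169, 0.0686, -0.6809, -0.4201, -0.5999]
q̇ = J⁺·V = [-0.4730, 0.1590, 0.0500, 0.2890]

-0.4730 0.1590 0.0500 0.2890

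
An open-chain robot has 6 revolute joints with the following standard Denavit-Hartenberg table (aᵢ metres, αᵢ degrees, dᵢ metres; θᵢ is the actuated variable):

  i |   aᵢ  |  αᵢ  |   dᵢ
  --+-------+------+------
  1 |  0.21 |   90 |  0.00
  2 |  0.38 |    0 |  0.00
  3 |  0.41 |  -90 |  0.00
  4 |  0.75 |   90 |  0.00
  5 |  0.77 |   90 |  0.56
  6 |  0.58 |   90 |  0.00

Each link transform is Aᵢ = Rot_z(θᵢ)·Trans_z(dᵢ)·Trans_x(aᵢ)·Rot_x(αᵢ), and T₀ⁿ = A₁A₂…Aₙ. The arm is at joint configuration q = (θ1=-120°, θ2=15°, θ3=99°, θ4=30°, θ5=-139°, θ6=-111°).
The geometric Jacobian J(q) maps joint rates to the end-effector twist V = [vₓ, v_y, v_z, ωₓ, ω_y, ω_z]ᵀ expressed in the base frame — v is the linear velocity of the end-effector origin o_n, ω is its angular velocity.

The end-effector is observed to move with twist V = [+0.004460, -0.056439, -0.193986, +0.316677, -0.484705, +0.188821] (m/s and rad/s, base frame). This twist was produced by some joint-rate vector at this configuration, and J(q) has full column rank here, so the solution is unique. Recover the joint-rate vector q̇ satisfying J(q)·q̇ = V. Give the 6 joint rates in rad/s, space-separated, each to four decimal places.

o_n = [-0.1872, -0.6179, 0.8891]
J₁: ẑ×o_n = [0.6179, -0.1872, 0.0000], ω = ẑ
J2: z=[-0.8660, 0.5000, 0.0000] o=[-0.1050, -0.1819, 0.0000] → [0.4445, 0.7700, 0.4187, -0.8660, 0.5000, 0.0000]
J3: z=[-0.8660, 0.5000, 0.0000] o=[-0.2885, -0.4997, 0.0984] → [0.3954, 0.6848, 0.0516, -0.8660, 0.5000, 0.0000]
J4: z=[0.4568, 0.7912, -0.4067] o=[-0.2051, -0.3553, 0.4729] → [0.2225, -0.1974, -0.1341, 0.4568, 0.7912, -0.4067]
J5: z=[-0.6483, 0.6091, 0.4568] o=[0.2517, -0.3140, 1.0663] → [0.0309, -0.3153, 0.4643, -0.6483, 0.6091, 0.4568]
J6: z=[-0.0549, 0.5610, -0.8260] o=[-0.6961, -0.4046, 1.0678] → [-0.2764, -0.4302, -0.2738, -0.0549, 0.5610, -0.8260]
q̇ = J⁺·V = [0.2410, -0.1660, -0.0550, -0.2010, -0.3330, -0.0220]

0.2410 -0.1660 -0.0550 -0.2010 -0.3330 -0.0220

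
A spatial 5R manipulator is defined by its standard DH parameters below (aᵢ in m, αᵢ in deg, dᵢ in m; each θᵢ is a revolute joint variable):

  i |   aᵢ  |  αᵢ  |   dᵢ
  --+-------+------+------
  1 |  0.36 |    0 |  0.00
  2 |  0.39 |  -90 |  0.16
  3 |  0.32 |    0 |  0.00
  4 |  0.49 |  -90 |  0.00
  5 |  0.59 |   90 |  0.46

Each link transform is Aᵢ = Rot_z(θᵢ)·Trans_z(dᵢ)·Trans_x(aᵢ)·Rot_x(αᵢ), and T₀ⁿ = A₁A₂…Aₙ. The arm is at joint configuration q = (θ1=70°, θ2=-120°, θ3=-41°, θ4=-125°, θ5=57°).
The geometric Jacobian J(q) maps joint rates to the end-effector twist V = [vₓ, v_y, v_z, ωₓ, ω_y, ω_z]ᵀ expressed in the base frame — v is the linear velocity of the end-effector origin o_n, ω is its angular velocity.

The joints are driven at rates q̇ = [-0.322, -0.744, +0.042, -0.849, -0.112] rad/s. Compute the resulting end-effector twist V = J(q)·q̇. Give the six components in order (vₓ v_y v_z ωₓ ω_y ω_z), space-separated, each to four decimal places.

-0.5285 0.8497 -0.5422 -0.6356 -0.4980 -1.1747

o_n = [-0.2845, 0.0543, 1.0126]
J₁: ẑ×o_n = [-0.0543, -0.2845, 0.0000], ω = ẑ
J2: z=[0.0000, 0.0000, 1.0000] o=[0.1231, 0.3383, 0.0000] → [0.2840, -0.4076, 0.0000, 0.0000, 0.0000, 1.0000]
J3: z=[0.7660, 0.6428, 0.0000] o=[0.3738, 0.0395, 0.1600] → [0.5480, -0.6531, 0.4344, 0.7660, 0.6428, 0.0000]
J4: z=[0.7660, 0.6428, 0.0000] o=[0.5291, -0.1455, 0.3699] → [0.4131, -0.4923, 0.6760, 0.7660, 0.6428, 0.0000]
J5: z=[0.1555, -0.1853, 0.9703] o=[0.2234, 0.2187, 0.4885] → [0.0625, -0.5743, -0.1197, 0.1555, -0.1853, 0.9703]
V = J·q̇ = [-0.5285, 0.8497, -0.5422, -0.6356, -0.4980, -1.1747]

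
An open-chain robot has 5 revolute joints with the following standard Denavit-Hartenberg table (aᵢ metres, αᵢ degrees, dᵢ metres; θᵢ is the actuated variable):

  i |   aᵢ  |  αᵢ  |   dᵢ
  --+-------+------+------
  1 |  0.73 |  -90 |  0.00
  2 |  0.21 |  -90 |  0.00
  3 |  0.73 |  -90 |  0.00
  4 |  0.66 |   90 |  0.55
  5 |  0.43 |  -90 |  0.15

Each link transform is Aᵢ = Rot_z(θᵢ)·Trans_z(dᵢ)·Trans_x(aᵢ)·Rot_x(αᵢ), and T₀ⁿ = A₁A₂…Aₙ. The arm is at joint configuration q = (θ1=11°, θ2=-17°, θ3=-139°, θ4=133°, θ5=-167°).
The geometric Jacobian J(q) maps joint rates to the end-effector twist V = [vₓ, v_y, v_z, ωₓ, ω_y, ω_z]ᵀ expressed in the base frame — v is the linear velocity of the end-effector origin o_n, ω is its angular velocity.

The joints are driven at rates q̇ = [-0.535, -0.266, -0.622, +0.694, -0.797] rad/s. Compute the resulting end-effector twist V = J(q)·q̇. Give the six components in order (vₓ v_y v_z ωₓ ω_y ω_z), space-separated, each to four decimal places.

o_n = [0.4847, 0.8940, 0.2657]
J₁: ẑ×o_n = [-0.8940, 0.4847, 0.0000], ω = ẑ
J2: z=[-0.1908, 0.9816, 0.0000] o=[0.7166, 0.1393, 0.0000] → [0.2608, 0.0507, 0.0836, -0.1908, 0.9816, 0.0000]
J3: z=[0.2870, 0.0558, -0.9563] o=[0.9137, 0.1776, 0.0614] → [0.6965, 0.3517, 0.2296, 0.2870, 0.0558, -0.9563]
J4: z=[0.4719, 0.8606, 0.1918] o=[0.3052, 0.5472, -0.0997] → [0.2479, -0.1380, 0.0092, 0.4719, 0.8606, 0.1918]
J5: z=[-0.8054, 0.3322, 0.4908] o=[0.8014, 0.7657, 0.5667] → [-0.1630, -0.3979, 0.0018, -0.8054, 0.3322, 0.4908]
V = J·q̇ = [0.2777, -0.2702, -0.1601, 0.8416, 0.0366, -0.1982]

0.2777 -0.2702 -0.1601 0.8416 0.0366 -0.1982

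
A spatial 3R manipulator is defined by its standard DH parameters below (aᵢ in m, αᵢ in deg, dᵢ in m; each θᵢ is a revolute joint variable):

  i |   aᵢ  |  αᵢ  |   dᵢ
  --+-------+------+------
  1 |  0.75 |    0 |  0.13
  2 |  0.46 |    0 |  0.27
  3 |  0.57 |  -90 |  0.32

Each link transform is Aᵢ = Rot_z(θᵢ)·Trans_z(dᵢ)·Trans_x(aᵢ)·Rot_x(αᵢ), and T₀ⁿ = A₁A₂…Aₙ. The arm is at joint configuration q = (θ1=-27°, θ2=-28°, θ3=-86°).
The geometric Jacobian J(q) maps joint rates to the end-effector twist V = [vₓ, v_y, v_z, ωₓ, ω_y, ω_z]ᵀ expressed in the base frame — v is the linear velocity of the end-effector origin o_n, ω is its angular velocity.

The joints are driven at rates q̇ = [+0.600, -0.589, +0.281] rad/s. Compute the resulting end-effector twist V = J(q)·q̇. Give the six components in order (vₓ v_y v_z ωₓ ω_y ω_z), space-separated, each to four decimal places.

0.3132 0.2745 0.0000 0.0000 0.0000 0.2920

o_n = [0.4891, -1.0760, 0.7200]
J₁: ẑ×o_n = [1.0760, 0.4891, -0.0000], ω = ẑ
J2: z=[0.0000, 0.0000, 1.0000] o=[0.6683, -0.3405, 0.1300] → [0.7355, -0.1791, 0.0000, 0.0000, 0.0000, 1.0000]
J3: z=[0.0000, 0.0000, 1.0000] o=[0.9321, -0.7173, 0.4000] → [0.3587, -0.4430, 0.0000, 0.0000, 0.0000, 1.0000]
V = J·q̇ = [0.3132, 0.2745, 0.0000, 0.0000, 0.0000, 0.2920]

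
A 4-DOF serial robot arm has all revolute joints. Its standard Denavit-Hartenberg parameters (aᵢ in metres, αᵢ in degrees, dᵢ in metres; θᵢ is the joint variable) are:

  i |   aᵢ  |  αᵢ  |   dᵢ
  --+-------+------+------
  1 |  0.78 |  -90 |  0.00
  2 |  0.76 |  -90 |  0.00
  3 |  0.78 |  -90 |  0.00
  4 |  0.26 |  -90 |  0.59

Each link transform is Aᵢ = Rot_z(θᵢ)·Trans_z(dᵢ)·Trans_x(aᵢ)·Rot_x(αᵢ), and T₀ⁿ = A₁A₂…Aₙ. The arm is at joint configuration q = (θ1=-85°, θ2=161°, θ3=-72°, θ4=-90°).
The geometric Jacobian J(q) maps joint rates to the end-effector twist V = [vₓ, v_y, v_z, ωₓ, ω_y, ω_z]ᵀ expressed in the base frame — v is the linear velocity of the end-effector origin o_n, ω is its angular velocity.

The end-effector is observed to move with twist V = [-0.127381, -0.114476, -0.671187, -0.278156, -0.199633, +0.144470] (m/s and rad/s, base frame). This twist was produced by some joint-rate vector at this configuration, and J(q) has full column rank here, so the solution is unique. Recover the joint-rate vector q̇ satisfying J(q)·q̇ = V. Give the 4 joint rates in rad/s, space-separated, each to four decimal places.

-0.2890 -0.3940 0.3530 -0.3220

o_n = [0.4892, 0.8275, -0.2628]
J₁: ẑ×o_n = [-0.8275, 0.4892, 0.0000], ω = ẑ
J2: z=[0.9962, 0.0872, 0.0000] o=[0.0680, -0.7770, 0.0000] → [-0.0229, 0.2618, 1.5617, 0.9962, 0.0872, 0.0000]
J3: z=[-0.0284, 0.3243, 0.9455] o=[0.0054, -0.0612, -0.2474] → [-0.8452, 0.4571, -0.1822, -0.0284, 0.3243, 0.9455]
J4: z=[-0.3862, 0.8689, -0.3096] o=[0.7245, 0.2305, -0.3259] → [0.2397, 0.0972, -0.0262, -0.3862, 0.8689, -0.3096]
q̇ = J⁺·V = [-0.2890, -0.3940, 0.3530, -0.3220]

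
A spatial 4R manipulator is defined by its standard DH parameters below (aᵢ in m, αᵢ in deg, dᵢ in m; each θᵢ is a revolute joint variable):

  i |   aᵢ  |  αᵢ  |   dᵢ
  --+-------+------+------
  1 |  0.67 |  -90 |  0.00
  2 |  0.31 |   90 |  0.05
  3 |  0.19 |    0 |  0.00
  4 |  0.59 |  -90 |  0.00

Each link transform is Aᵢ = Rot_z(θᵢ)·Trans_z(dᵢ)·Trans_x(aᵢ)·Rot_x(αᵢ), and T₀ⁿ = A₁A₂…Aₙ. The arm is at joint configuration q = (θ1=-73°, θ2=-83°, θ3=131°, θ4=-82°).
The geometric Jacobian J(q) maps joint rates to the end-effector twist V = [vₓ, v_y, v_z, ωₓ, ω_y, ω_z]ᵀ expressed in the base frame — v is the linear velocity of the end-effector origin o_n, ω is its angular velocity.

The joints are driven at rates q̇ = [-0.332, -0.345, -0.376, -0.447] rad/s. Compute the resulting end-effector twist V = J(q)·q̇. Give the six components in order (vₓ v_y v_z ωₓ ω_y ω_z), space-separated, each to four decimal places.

-0.4750 -0.2156 0.4413 -0.0911 -0.8820 -0.4323

o_n = [0.8271, -0.5207, 0.5682]
J₁: ẑ×o_n = [0.5207, 0.8271, -0.0000], ω = ẑ
J2: z=[0.9563, 0.2924, 0.0000] o=[0.1959, -0.6407, 0.0000] → [0.1661, -0.5433, -0.0698, 0.9563, 0.2924, 0.0000]
J3: z=[-0.2902, 0.9492, 0.1219] o=[0.2547, -0.6622, 0.3077] → [0.2300, 0.1453, -0.5843, -0.2902, 0.9492, 0.1219]
J4: z=[-0.2902, 0.9492, 0.1219] o=[0.3874, -0.6058, 0.1840] → [0.3543, 0.1651, -0.4420, -0.2902, 0.9492, 0.1219]
V = J·q̇ = [-0.4750, -0.2156, 0.4413, -0.0911, -0.8820, -0.4323]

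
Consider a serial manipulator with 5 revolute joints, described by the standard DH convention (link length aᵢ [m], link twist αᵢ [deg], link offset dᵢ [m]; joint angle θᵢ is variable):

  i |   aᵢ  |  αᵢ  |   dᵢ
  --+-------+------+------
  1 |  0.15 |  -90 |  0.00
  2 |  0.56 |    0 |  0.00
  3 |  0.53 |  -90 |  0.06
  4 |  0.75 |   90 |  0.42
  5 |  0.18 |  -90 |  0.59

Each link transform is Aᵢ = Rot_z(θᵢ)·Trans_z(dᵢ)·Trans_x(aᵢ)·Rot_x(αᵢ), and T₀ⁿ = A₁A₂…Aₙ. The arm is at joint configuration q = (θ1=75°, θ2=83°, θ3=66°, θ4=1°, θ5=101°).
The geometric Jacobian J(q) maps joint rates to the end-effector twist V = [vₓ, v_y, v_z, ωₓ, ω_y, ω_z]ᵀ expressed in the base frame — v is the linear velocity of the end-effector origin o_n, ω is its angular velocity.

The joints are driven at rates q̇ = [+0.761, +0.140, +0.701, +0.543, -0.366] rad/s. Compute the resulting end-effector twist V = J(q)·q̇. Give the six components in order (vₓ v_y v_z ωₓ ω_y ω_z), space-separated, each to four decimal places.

0.9778 -1.3049 0.9702 -0.5298 -0.1419 1.2297

o_n = [-0.9174, -0.9608, -0.6912]
J₁: ẑ×o_n = [0.9608, -0.9174, 0.0000], ω = ẑ
J2: z=[-0.9659, 0.2588, 0.0000] o=[0.0388, 0.1449, 0.0000] → [-0.1789, -0.6676, 1.3155, -0.9659, 0.2588, 0.0000]
J3: z=[-0.9659, 0.2588, 0.0000] o=[0.0565, 0.2108, -0.5558] → [-0.0350, -0.1307, 1.3838, -0.9659, 0.2588, 0.0000]
J4: z=[-0.1333, -0.4975, 0.8572] o=[-0.1191, -0.2125, -0.8288] → [0.5730, -0.6659, -0.2974, -0.1333, -0.4975, 0.8572]
J5: z=[-0.9697, 0.2443, -0.0090] o=[-0.3288, -1.0457, -0.8550] → [0.0408, 0.1642, 0.0615, -0.9697, 0.2443, -0.0090]
V = J·q̇ = [0.9778, -1.3049, 0.9702, -0.5298, -0.1419, 1.2297]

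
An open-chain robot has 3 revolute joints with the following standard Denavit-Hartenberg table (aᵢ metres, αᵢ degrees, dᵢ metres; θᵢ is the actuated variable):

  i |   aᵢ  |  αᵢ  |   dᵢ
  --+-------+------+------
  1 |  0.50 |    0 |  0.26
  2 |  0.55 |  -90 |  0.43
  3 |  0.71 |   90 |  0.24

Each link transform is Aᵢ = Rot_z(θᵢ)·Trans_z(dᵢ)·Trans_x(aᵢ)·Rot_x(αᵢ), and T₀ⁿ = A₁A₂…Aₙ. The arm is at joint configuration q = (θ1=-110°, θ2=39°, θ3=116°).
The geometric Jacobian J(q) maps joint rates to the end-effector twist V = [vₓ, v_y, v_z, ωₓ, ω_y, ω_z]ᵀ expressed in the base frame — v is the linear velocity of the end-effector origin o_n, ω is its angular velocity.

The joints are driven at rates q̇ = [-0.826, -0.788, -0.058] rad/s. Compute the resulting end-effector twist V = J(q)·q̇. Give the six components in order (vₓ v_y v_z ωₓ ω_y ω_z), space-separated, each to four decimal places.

-0.6143 -0.3855 -0.0181 -0.0548 -0.0189 -1.6140

o_n = [0.1336, -0.6175, 0.0519]
J₁: ẑ×o_n = [0.6175, 0.1336, -0.0000], ω = ẑ
J2: z=[0.0000, 0.0000, 1.0000] o=[-0.1710, -0.4698, 0.2600] → [0.1476, 0.3047, -0.0000, 0.0000, 0.0000, 1.0000]
J3: z=[0.9455, 0.3256, 0.0000] o=[0.0081, -0.9899, 0.6900] → [-0.2078, 0.6034, 0.3112, 0.9455, 0.3256, 0.0000]
V = J·q̇ = [-0.6143, -0.3855, -0.0181, -0.0548, -0.0189, -1.6140]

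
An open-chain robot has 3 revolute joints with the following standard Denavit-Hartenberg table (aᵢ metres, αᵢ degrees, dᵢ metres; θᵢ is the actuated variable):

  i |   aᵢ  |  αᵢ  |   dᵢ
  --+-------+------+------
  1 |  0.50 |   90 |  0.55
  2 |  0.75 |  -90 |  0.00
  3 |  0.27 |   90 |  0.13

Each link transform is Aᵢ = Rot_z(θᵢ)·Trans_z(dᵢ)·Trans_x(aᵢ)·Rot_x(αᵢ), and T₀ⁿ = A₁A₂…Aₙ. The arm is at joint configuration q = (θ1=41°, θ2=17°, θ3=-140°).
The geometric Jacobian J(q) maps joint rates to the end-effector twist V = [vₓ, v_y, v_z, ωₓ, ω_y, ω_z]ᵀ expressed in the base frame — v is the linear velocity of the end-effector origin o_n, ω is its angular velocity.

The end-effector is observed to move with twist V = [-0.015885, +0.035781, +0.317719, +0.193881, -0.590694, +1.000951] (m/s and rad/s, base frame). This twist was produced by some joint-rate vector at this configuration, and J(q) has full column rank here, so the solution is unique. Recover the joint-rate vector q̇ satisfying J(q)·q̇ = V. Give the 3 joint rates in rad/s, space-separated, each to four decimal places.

o_n = [0.8546, 0.5129, 0.8331]
J₁: ẑ×o_n = [-0.5129, 0.8546, 0.0000], ω = ẑ
J2: z=[0.6561, -0.7547, 0.0000] o=[0.3774, 0.3280, 0.5500] → [-0.2137, -0.1857, 0.4814, 0.6561, -0.7547, 0.0000]
J3: z=[-0.2207, -0.1918, 0.9563] o=[0.9187, 0.7986, 0.7693] → [0.2610, -0.0472, 0.0507, -0.2207, -0.1918, 0.9563]
q̇ = J⁺·V = [0.2120, 0.5730, 0.8250]

0.2120 0.5730 0.8250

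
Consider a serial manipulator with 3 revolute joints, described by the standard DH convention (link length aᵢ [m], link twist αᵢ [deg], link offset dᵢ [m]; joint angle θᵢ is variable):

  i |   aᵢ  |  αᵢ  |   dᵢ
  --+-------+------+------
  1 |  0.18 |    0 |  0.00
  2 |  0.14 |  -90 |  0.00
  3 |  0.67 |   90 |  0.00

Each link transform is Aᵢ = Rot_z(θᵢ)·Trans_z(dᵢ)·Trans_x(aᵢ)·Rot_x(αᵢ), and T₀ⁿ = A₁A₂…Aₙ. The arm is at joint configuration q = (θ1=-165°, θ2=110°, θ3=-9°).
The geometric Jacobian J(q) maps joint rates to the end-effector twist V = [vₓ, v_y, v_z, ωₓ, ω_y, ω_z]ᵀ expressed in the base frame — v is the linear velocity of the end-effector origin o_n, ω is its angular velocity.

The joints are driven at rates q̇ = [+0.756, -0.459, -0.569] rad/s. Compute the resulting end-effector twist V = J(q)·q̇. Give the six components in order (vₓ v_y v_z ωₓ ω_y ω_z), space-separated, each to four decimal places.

o_n = [0.2860, -0.7033, 0.1048]
J₁: ẑ×o_n = [0.7033, 0.2860, -0.0000], ω = ẑ
J2: z=[0.0000, 0.0000, 1.0000] o=[-0.1739, -0.0466, 0.0000] → [0.6568, 0.4599, -0.0000, 0.0000, 0.0000, 1.0000]
J3: z=[0.8192, 0.5736, 0.0000] o=[-0.0936, -0.1613, 0.0000] → [0.0601, -0.0859, -0.6618, 0.8192, 0.5736, 0.0000]
V = J·q̇ = [0.1961, 0.0540, 0.3765, -0.4661, -0.3264, 0.2970]

0.1961 0.0540 0.3765 -0.4661 -0.3264 0.2970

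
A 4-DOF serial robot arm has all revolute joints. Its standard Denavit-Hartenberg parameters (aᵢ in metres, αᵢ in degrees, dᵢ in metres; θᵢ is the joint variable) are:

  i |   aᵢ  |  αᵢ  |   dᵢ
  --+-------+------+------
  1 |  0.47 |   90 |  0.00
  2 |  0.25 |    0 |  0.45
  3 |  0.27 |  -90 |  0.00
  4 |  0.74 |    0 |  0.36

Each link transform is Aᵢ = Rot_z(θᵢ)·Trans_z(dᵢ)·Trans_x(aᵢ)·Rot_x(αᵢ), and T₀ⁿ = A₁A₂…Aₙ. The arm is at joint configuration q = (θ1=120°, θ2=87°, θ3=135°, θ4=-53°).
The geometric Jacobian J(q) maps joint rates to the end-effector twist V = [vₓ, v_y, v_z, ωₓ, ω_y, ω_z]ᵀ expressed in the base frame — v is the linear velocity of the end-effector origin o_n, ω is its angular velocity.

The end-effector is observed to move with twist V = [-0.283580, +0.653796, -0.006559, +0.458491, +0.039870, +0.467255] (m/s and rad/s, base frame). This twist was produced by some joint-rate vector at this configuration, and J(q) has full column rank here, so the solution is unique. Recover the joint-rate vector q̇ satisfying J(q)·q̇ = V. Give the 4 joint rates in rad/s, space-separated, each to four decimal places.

o_n = [0.8053, 0.6871, -0.4965]
J₁: ẑ×o_n = [-0.6871, 0.8053, 0.0000], ω = ẑ
J2: z=[0.8660, 0.5000, 0.0000] o=[-0.2350, 0.4070, 0.0000] → [-0.2483, 0.4300, -0.2776, 0.8660, 0.5000, 0.0000]
J3: z=[0.8660, 0.5000, 0.0000] o=[0.1482, 0.6434, 0.2497] → [-0.3731, 0.6462, -0.2907, 0.8660, 0.5000, 0.0000]
J4: z=[-0.3346, 0.5795, -0.7431] o=[0.2485, 0.4696, 0.0690] → [-0.1661, -0.6030, -0.3954, -0.3346, 0.5795, -0.7431]
q̇ = J⁺·V = [0.2510, -0.0310, 0.4480, -0.2910]

0.2510 -0.0310 0.4480 -0.2910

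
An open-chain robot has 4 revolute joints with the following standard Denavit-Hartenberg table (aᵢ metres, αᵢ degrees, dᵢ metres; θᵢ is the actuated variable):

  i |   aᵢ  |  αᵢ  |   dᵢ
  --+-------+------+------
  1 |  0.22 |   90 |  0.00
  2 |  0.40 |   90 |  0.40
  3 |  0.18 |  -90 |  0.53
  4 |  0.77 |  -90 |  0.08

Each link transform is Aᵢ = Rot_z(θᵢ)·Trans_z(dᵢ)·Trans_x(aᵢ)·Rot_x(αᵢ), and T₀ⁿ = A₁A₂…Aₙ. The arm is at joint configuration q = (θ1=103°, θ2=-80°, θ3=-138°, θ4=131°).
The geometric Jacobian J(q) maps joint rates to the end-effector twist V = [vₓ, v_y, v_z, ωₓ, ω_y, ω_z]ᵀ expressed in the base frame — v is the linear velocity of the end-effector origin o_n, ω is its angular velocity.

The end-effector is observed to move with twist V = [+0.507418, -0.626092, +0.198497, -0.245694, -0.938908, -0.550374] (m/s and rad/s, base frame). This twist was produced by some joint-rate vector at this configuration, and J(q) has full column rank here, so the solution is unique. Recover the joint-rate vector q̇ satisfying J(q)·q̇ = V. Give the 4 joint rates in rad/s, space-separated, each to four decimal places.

o_n = [0.4559, 0.5066, -0.6757]
J₁: ẑ×o_n = [-0.5066, 0.4559, 0.0000], ω = ẑ
J2: z=[0.9744, 0.2250, 0.0000] o=[-0.0495, 0.2144, 0.0000] → [-0.1520, 0.6584, 0.1711, 0.9744, 0.2250, 0.0000]
J3: z=[0.2215, -0.9596, -0.1736] o=[0.3246, 0.3720, -0.3939] → [0.2938, 0.0396, 0.1557, 0.2215, -0.9596, -0.1736]
J4: z=[-0.7502, -0.0540, -0.6590] o=[0.3299, -0.1863, -0.3542] → [0.4739, -0.3242, -0.5130, -0.7502, -0.0540, -0.6590]
q̇ = J⁺·V = [-0.6570, -0.7330, 0.8280, -0.3800]

-0.6570 -0.7330 0.8280 -0.3800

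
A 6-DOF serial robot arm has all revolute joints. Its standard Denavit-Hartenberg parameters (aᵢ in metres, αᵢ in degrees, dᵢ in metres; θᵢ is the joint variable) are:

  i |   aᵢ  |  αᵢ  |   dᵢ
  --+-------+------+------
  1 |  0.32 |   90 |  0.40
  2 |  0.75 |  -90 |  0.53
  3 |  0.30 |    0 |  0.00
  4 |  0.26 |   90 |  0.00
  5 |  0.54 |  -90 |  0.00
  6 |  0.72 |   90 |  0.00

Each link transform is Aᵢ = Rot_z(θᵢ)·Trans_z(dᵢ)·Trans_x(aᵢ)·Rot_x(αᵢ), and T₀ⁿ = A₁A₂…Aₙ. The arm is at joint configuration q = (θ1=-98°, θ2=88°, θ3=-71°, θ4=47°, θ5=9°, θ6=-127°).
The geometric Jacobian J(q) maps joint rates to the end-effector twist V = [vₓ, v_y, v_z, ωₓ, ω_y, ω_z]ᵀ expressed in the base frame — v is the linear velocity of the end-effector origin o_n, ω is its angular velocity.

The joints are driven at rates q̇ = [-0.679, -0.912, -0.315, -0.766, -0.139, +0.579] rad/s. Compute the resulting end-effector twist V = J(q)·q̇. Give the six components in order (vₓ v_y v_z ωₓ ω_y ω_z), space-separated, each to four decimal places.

-0.6954 0.3046 -0.6306 0.9947 -0.6527 -0.7230

o_n = [-1.5199, -0.1261, 1.3476]
J₁: ẑ×o_n = [0.1261, -1.5199, 0.0000], ω = ẑ
J2: z=[-0.9903, 0.1392, 0.0000] o=[-0.0445, -0.3169, 0.4000] → [0.1319, 0.9384, 0.0164, -0.9903, 0.1392, 0.0000]
J3: z=[0.1391, 0.9897, 0.0349] o=[-0.5730, -0.2690, 1.1495] → [0.1910, -0.0606, 0.9570, 0.1391, 0.9897, 0.0349]
J4: z=[0.1391, 0.9897, 0.0349] o=[-0.8544, -0.2329, 1.2472] → [0.0957, -0.0372, 0.6735, 0.1391, 0.9897, 0.0349]
J5: z=[-0.9027, 0.1412, -0.4065] o=[-0.9603, -0.2264, 1.4845] → [0.0215, 0.1039, -0.0116, -0.9027, 0.1412, -0.4065]
J6: z=[0.2011, 0.9736, -0.1084] o=[-1.1657, -0.1295, 1.9744] → [-0.6099, 0.1644, 0.3455, 0.2011, 0.9736, -0.1084]
V = J·q̇ = [-0.6954, 0.3046, -0.6306, 0.9947, -0.6527, -0.7230]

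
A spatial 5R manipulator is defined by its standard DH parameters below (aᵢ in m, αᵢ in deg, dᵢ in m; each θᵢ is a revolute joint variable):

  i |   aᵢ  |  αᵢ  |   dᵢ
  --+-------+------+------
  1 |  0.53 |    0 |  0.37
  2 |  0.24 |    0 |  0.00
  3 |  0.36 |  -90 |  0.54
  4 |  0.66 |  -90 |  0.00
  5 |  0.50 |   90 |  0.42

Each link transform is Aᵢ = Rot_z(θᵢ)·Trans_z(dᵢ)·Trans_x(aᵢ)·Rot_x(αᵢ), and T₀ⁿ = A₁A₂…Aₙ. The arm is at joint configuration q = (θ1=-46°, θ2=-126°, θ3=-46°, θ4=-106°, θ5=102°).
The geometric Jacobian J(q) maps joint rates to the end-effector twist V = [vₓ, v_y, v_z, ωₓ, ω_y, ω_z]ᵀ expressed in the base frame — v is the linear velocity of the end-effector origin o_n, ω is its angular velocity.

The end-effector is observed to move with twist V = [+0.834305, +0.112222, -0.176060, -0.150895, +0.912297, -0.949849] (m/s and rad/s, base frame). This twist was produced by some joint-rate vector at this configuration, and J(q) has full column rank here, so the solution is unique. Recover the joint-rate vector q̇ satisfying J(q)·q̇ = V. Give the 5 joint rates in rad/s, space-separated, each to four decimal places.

-0.4980 -0.9300 0.2830 -0.6260 0.7080

o_n = [-0.0494, 0.3466, 1.5603]
J₁: ẑ×o_n = [-0.3466, -0.0494, 0.0000], ω = ẑ
J2: z=[0.0000, 0.0000, 1.0000] o=[0.3682, -0.3813, 0.3700] → [-0.7278, -0.4176, 0.0000, 0.0000, 0.0000, 1.0000]
J3: z=[0.0000, 0.0000, 1.0000] o=[0.1305, -0.4147, 0.3700] → [-0.7612, -0.1799, 0.0000, 0.0000, 0.0000, 1.0000]
J4: z=[-0.6157, -0.7880, 0.0000] o=[-0.1532, -0.1930, 0.9100] → [-0.5124, 0.4003, -0.2505, -0.6157, -0.7880, 0.0000]
J5: z=[-0.7575, 0.5918, 0.2756] o=[-0.0098, -0.3050, 1.5444] → [-0.1702, 0.0011, -0.4701, -0.7575, 0.5918, 0.2756]
q̇ = J⁺·V = [-0.4980, -0.9300, 0.2830, -0.6260, 0.7080]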